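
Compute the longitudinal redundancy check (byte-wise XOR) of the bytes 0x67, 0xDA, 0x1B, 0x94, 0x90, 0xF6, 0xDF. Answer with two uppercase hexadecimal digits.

8B

XOR the bytes together:
  start with 0x67
  0x67 ⊕ 0xDA = 0xBD
  0xBD ⊕ 0x1B = 0xA6
  0xA6 ⊕ 0x94 = 0x32
  0x32 ⊕ 0x90 = 0xA2
  0xA2 ⊕ 0xF6 = 0x54
  0x54 ⊕ 0xDF = 0x8B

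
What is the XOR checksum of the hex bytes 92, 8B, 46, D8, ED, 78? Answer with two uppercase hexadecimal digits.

XOR the bytes together:
  start with 0x92
  0x92 ⊕ 0x8B = 0x19
  0x19 ⊕ 0x46 = 0x5F
  0x5F ⊕ 0xD8 = 0x87
  0x87 ⊕ 0xED = 0x6A
  0x6A ⊕ 0x78 = 0x12

12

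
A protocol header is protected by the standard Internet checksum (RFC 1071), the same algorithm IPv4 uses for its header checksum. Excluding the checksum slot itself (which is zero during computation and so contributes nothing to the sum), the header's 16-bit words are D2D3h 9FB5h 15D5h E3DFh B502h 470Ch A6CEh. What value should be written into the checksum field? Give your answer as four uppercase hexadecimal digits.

One's-complement addition (fold any carry out of bit 15 back into bit 0):
  0xD2D3 + 0x9FB5 = 0x17288 → wrap carry → 0x7289
  0x7289 + 0x15D5 = 0x0885E
  0x885E + 0xE3DF = 0x16C3D → wrap carry → 0x6C3E
  0x6C3E + 0xB502 = 0x12140 → wrap carry → 0x2141
  0x2141 + 0x470C = 0x0684D
  0x684D + 0xA6CE = 0x10F1B → wrap carry → 0x0F1C
One's-complement sum = 0x0F1C.
Checksum = ~0x0F1C & 0xFFFF = 0xF0E3.

F0E3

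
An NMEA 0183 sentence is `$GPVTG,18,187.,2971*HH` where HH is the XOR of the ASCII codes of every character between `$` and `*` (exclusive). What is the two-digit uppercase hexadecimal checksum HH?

XOR the ASCII codes of the payload characters:
  'G' = 0x47 → acc = 0x47
  'P' = 0x50 → acc = 0x17
  'V' = 0x56 → acc = 0x41
  'T' = 0x54 → acc = 0x15
  'G' = 0x47 → acc = 0x52
  ',' = 0x2C → acc = 0x7E
  '1' = 0x31 → acc = 0x4F
  '8' = 0x38 → acc = 0x77
  ',' = 0x2C → acc = 0x5B
  '1' = 0x31 → acc = 0x6A
  '8' = 0x38 → acc = 0x52
  '7' = 0x37 → acc = 0x65
  '.' = 0x2E → acc = 0x4B
  ',' = 0x2C → acc = 0x67
  '2' = 0x32 → acc = 0x55
  '9' = 0x39 → acc = 0x6C
  '7' = 0x37 → acc = 0x5B
  '1' = 0x31 → acc = 0x6A
Checksum = 0x6A.

6A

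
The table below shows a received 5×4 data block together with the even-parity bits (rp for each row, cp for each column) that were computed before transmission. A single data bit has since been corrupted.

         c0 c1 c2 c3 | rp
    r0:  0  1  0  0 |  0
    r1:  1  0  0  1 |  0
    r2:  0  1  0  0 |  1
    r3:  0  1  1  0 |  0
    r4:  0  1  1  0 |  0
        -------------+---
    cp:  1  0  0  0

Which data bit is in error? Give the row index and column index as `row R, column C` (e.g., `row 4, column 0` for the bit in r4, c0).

Recompute each row's even parity and compare to rp:
  r0: data parity 1, sent rp 0 → mismatch
  r1: data parity 0, sent rp 0 → ok
  r2: data parity 1, sent rp 1 → ok
  r3: data parity 0, sent rp 0 → ok
  r4: data parity 0, sent rp 0 → ok
Recompute each column's even parity and compare to cp:
  c0: data parity 1, sent cp 1 → ok
  c1: data parity 0, sent cp 0 → ok
  c2: data parity 0, sent cp 0 → ok
  c3: data parity 1, sent cp 0 → mismatch
Exactly one row (r0) and one column (c3) fail → the flipped bit is at their intersection.

row 0, column 3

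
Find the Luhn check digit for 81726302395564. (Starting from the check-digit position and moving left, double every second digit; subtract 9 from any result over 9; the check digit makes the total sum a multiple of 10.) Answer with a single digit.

1

Partial digits right→left: 4 6 5 5 9 3 2 0 3 6 2 7 1 8
Double every second digit counting from the check-digit position (so the 1st, 3rd, 5th, ... of the partial from the right).
  doubled (with −9 where >9): 8 1 9 4 6 4 2 → sum 34
  kept as-is: 6 5 3 0 6 7 8 → sum 35
Total = 34 + 35 = 69.
Check digit = (10 − (69 mod 10)) mod 10 = 1.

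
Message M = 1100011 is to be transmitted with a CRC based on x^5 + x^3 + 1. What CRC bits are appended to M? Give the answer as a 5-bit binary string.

Append 5 zeros: 110001100000. Divide by 101001 (XOR where the leading bit is 1):
  pos 0: 110001 XOR 101001 = 011000
  pos 1: 110001 XOR 101001 = 011000
  pos 2: 110000 XOR 101001 = 011001
  pos 3: 110010 XOR 101001 = 011011
  pos 4: 110110 XOR 101001 = 011111
  pos 5: 111110 XOR 101001 = 010111
  pos 6: 101110 XOR 101001 = 000111
Remainder (last 5 bits) = 00111. This is the CRC / FCS.

00111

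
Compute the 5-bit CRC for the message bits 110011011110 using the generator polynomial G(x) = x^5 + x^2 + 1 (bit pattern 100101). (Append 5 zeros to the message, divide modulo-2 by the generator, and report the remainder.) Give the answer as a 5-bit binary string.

00100

Append 5 zeros: 11001101111000000. Divide by 100101 (XOR where the leading bit is 1):
  pos 0: 110011 XOR 100101 = 010110
  pos 1: 101100 XOR 100101 = 001001
  pos 3: 100111 XOR 100101 = 000010
  pos 7: 101100 XOR 100101 = 001001
  pos 9: 100100 XOR 100101 = 000001
Remainder (last 5 bits) = 00100. This is the CRC / FCS.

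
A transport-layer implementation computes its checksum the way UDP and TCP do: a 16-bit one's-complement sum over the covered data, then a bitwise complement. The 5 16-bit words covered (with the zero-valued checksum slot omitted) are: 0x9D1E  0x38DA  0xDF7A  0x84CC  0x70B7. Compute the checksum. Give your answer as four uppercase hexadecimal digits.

5508

One's-complement addition (fold any carry out of bit 15 back into bit 0):
  0x9D1E + 0x38DA = 0x0D5F8
  0xD5F8 + 0xDF7A = 0x1B572 → wrap carry → 0xB573
  0xB573 + 0x84CC = 0x13A3F → wrap carry → 0x3A40
  0x3A40 + 0x70B7 = 0x0AAF7
One's-complement sum = 0xAAF7.
Checksum = ~0xAAF7 & 0xFFFF = 0x5508.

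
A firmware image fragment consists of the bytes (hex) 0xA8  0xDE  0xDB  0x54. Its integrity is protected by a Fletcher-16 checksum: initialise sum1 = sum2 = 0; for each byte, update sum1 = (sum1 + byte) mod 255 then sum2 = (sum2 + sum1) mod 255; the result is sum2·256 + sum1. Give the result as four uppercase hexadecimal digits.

4BB7

Running sums (mod 255):
  after byte 0 (0xA8): sum1=168, sum2=168
  after byte 1 (0xDE): sum1=135, sum2=48
  after byte 2 (0xDB): sum1=99, sum2=147
  after byte 3 (0x54): sum1=183, sum2=75
Checksum = sum2·256 + sum1 = 75·256 + 183 = 19383 = 0x4BB7.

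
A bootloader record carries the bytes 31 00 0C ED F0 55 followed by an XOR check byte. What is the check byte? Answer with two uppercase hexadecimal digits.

75

XOR the bytes together:
  start with 0x31
  0x31 ⊕ 0x00 = 0x31
  0x31 ⊕ 0x0C = 0x3D
  0x3D ⊕ 0xED = 0xD0
  0xD0 ⊕ 0xF0 = 0x20
  0x20 ⊕ 0x55 = 0x75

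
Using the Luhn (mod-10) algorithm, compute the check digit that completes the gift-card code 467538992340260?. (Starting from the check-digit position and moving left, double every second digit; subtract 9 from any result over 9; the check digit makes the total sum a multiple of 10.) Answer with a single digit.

9

Partial digits right→left: 0 6 2 0 4 3 2 9 9 8 3 5 7 6 4
Double every second digit counting from the check-digit position (so the 1st, 3rd, 5th, ... of the partial from the right).
  doubled (with −9 where >9): 0 4 8 4 9 6 5 8 → sum 44
  kept as-is: 6 0 3 9 8 5 6 → sum 37
Total = 44 + 37 = 81.
Check digit = (10 − (81 mod 10)) mod 10 = 9.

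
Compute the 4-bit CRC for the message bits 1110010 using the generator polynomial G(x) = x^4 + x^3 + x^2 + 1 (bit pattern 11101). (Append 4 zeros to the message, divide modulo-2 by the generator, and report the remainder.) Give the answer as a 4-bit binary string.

Append 4 zeros: 11100100000. Divide by 11101 (XOR where the leading bit is 1):
  pos 0: 11100 XOR 11101 = 00001
  pos 4: 11000 XOR 11101 = 00101
  pos 6: 10100 XOR 11101 = 01001
Remainder (last 4 bits) = 1001. This is the CRC / FCS.

1001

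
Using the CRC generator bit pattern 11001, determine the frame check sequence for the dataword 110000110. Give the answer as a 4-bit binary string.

Append 4 zeros: 1100001100000. Divide by 11001 (XOR where the leading bit is 1):
  pos 0: 11000 XOR 11001 = 00001
  pos 4: 10110 XOR 11001 = 01111
  pos 5: 11110 XOR 11001 = 00111
  pos 7: 11100 XOR 11001 = 00101
Remainder (last 4 bits) = 1010. This is the CRC / FCS.

1010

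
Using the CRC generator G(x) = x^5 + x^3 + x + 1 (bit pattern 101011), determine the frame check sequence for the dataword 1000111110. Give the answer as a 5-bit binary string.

00101

Append 5 zeros: 100011111000000. Divide by 101011 (XOR where the leading bit is 1):
  pos 0: 100011 XOR 101011 = 001000
  pos 2: 100011 XOR 101011 = 001000
  pos 4: 100010 XOR 101011 = 001001
  pos 6: 100100 XOR 101011 = 001111
  pos 8: 111100 XOR 101011 = 010111
  pos 9: 101110 XOR 101011 = 000101
Remainder (last 5 bits) = 00101. This is the CRC / FCS.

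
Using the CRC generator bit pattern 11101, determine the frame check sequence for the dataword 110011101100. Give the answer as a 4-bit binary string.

1101

Append 4 zeros: 1100111011000000. Divide by 11101 (XOR where the leading bit is 1):
  pos 0: 11001 XOR 11101 = 00100
  pos 2: 10011 XOR 11101 = 01110
  pos 3: 11100 XOR 11101 = 00001
  pos 7: 11100 XOR 11101 = 00001
  pos 11: 10000 XOR 11101 = 01101
Remainder (last 4 bits) = 1101. This is the CRC / FCS.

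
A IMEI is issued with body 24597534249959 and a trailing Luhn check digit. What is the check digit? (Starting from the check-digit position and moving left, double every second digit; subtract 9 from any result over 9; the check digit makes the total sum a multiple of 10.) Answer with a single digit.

Partial digits right→left: 9 5 9 9 4 2 4 3 5 7 9 5 4 2
Double every second digit counting from the check-digit position (so the 1st, 3rd, 5th, ... of the partial from the right).
  doubled (with −9 where >9): 9 9 8 8 1 9 8 → sum 52
  kept as-is: 5 9 2 3 7 5 2 → sum 33
Total = 52 + 33 = 85.
Check digit = (10 − (85 mod 10)) mod 10 = 5.

5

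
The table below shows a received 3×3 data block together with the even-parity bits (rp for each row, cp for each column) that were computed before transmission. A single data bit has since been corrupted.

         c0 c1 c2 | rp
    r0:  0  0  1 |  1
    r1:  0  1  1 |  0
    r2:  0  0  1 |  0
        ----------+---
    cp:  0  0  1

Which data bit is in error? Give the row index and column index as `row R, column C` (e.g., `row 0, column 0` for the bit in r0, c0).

row 2, column 1

Recompute each row's even parity and compare to rp:
  r0: data parity 1, sent rp 1 → ok
  r1: data parity 0, sent rp 0 → ok
  r2: data parity 1, sent rp 0 → mismatch
Recompute each column's even parity and compare to cp:
  c0: data parity 0, sent cp 0 → ok
  c1: data parity 1, sent cp 0 → mismatch
  c2: data parity 1, sent cp 1 → ok
Exactly one row (r2) and one column (c1) fail → the flipped bit is at their intersection.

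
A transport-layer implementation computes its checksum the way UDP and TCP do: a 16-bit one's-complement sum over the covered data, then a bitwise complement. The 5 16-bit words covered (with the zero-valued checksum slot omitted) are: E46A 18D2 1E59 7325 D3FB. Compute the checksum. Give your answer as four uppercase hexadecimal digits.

9D48

One's-complement addition (fold any carry out of bit 15 back into bit 0):
  0xE46A + 0x18D2 = 0x0FD3C
  0xFD3C + 0x1E59 = 0x11B95 → wrap carry → 0x1B96
  0x1B96 + 0x7325 = 0x08EBB
  0x8EBB + 0xD3FB = 0x162B6 → wrap carry → 0x62B7
One's-complement sum = 0x62B7.
Checksum = ~0x62B7 & 0xFFFF = 0x9D48.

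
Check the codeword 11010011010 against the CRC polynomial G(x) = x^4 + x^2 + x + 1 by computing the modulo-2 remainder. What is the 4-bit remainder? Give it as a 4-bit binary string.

0000

Modulo-2 division of 11010011010 by 10111:
  pos 0: 11010 XOR 10111 = 01101
  pos 1: 11010 XOR 10111 = 01101
  pos 2: 11011 XOR 10111 = 01100
  pos 3: 11001 XOR 10111 = 01110
  pos 4: 11100 XOR 10111 = 01011
  pos 5: 10111 XOR 10111 = 00000
Remainder = 0000 (zero — the frame passes the CRC check).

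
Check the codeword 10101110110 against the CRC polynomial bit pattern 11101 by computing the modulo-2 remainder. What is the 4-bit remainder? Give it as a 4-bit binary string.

1000

Modulo-2 division of 10101110110 by 11101:
  pos 0: 10101 XOR 11101 = 01000
  pos 1: 10001 XOR 11101 = 01100
  pos 2: 11001 XOR 11101 = 00100
  pos 4: 10001 XOR 11101 = 01100
  pos 5: 11001 XOR 11101 = 00100
Remainder = 1000 (nonzero — an error is detected).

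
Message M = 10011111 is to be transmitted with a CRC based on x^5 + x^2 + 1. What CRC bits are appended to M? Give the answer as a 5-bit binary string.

00010

Append 5 zeros: 1001111100000. Divide by 100101 (XOR where the leading bit is 1):
  pos 0: 100111 XOR 100101 = 000010
  pos 4: 101100 XOR 100101 = 001001
  pos 6: 100100 XOR 100101 = 000001
Remainder (last 5 bits) = 00010. This is the CRC / FCS.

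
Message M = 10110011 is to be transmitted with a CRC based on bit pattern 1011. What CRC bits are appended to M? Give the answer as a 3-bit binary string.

Append 3 zeros: 10110011000. Divide by 1011 (XOR where the leading bit is 1):
  pos 0: 1011 XOR 1011 = 0000
  pos 6: 1100 XOR 1011 = 0111
  pos 7: 1110 XOR 1011 = 0101
Remainder (last 3 bits) = 101. This is the CRC / FCS.

101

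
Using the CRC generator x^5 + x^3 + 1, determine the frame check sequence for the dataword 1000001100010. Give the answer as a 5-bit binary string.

Append 5 zeros: 100000110001000000. Divide by 101001 (XOR where the leading bit is 1):
  pos 0: 100000 XOR 101001 = 001001
  pos 2: 100111 XOR 101001 = 001110
  pos 4: 111000 XOR 101001 = 010001
  pos 5: 100010 XOR 101001 = 001011
  pos 7: 101110 XOR 101001 = 000111
  pos 10: 111000 XOR 101001 = 010001
  pos 11: 100010 XOR 101001 = 001011
Remainder (last 5 bits) = 10110. This is the CRC / FCS.

10110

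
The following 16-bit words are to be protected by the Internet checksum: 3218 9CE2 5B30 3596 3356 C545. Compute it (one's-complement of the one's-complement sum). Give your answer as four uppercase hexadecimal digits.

A7A2

One's-complement addition (fold any carry out of bit 15 back into bit 0):
  0x3218 + 0x9CE2 = 0x0CEFA
  0xCEFA + 0x5B30 = 0x12A2A → wrap carry → 0x2A2B
  0x2A2B + 0x3596 = 0x05FC1
  0x5FC1 + 0x3356 = 0x09317
  0x9317 + 0xC545 = 0x1585C → wrap carry → 0x585D
One's-complement sum = 0x585D.
Checksum = ~0x585D & 0xFFFF = 0xA7A2.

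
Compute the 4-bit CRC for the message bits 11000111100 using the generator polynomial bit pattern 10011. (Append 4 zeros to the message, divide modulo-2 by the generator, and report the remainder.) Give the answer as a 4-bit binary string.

Append 4 zeros: 110001111000000. Divide by 10011 (XOR where the leading bit is 1):
  pos 0: 11000 XOR 10011 = 01011
  pos 1: 10111 XOR 10011 = 00100
  pos 3: 10011 XOR 10011 = 00000
  pos 8: 10000 XOR 10011 = 00011
Remainder (last 4 bits) = 1100. This is the CRC / FCS.

1100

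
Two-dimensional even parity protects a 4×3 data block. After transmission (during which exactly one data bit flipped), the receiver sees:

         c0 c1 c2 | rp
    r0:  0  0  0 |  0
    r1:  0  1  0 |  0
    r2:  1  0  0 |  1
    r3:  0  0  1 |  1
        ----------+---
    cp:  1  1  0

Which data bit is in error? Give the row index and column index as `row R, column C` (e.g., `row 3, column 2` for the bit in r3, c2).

row 1, column 2

Recompute each row's even parity and compare to rp:
  r0: data parity 0, sent rp 0 → ok
  r1: data parity 1, sent rp 0 → mismatch
  r2: data parity 1, sent rp 1 → ok
  r3: data parity 1, sent rp 1 → ok
Recompute each column's even parity and compare to cp:
  c0: data parity 1, sent cp 1 → ok
  c1: data parity 1, sent cp 1 → ok
  c2: data parity 1, sent cp 0 → mismatch
Exactly one row (r1) and one column (c2) fail → the flipped bit is at their intersection.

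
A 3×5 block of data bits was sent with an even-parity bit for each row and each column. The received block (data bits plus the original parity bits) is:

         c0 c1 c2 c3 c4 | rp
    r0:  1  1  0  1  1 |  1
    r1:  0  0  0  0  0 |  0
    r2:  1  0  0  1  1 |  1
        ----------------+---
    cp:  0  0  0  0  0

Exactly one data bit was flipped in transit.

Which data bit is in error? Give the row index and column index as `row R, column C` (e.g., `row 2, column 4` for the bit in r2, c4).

Recompute each row's even parity and compare to rp:
  r0: data parity 0, sent rp 1 → mismatch
  r1: data parity 0, sent rp 0 → ok
  r2: data parity 1, sent rp 1 → ok
Recompute each column's even parity and compare to cp:
  c0: data parity 0, sent cp 0 → ok
  c1: data parity 1, sent cp 0 → mismatch
  c2: data parity 0, sent cp 0 → ok
  c3: data parity 0, sent cp 0 → ok
  c4: data parity 0, sent cp 0 → ok
Exactly one row (r0) and one column (c1) fail → the flipped bit is at their intersection.

row 0, column 1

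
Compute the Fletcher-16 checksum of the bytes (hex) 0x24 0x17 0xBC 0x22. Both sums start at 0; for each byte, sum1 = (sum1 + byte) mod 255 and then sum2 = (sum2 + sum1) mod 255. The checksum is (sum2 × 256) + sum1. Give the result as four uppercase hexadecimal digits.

Running sums (mod 255):
  after byte 0 (0x24): sum1=36, sum2=36
  after byte 1 (0x17): sum1=59, sum2=95
  after byte 2 (0xBC): sum1=247, sum2=87
  after byte 3 (0x22): sum1=26, sum2=113
Checksum = sum2·256 + sum1 = 113·256 + 26 = 28954 = 0x711A.

711A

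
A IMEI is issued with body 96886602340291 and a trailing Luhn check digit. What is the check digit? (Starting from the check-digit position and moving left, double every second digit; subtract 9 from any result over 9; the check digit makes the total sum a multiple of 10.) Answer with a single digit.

4

Partial digits right→left: 1 9 2 0 4 3 2 0 6 6 8 8 6 9
Double every second digit counting from the check-digit position (so the 1st, 3rd, 5th, ... of the partial from the right).
  doubled (with −9 where >9): 2 4 8 4 3 7 3 → sum 31
  kept as-is: 9 0 3 0 6 8 9 → sum 35
Total = 31 + 35 = 66.
Check digit = (10 − (66 mod 10)) mod 10 = 4.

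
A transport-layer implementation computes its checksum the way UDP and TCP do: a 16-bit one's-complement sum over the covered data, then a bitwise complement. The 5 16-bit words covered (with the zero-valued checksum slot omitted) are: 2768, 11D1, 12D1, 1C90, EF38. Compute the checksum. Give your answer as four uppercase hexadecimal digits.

A82C

One's-complement addition (fold any carry out of bit 15 back into bit 0):
  0x2768 + 0x11D1 = 0x03939
  0x3939 + 0x12D1 = 0x04C0A
  0x4C0A + 0x1C90 = 0x0689A
  0x689A + 0xEF38 = 0x157D2 → wrap carry → 0x57D3
One's-complement sum = 0x57D3.
Checksum = ~0x57D3 & 0xFFFF = 0xA82C.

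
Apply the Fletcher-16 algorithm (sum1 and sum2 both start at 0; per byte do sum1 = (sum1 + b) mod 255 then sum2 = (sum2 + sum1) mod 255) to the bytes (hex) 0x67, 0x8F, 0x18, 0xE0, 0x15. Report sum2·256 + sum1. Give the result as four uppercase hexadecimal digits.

Running sums (mod 255):
  after byte 0 (0x67): sum1=103, sum2=103
  after byte 1 (0x8F): sum1=246, sum2=94
  after byte 2 (0x18): sum1=15, sum2=109
  after byte 3 (0xE0): sum1=239, sum2=93
  after byte 4 (0x15): sum1=5, sum2=98
Checksum = sum2·256 + sum1 = 98·256 + 5 = 25093 = 0x6205.

6205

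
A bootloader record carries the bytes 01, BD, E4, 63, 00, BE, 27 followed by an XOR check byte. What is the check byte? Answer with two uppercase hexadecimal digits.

XOR the bytes together:
  start with 0x01
  0x01 ⊕ 0xBD = 0xBC
  0xBC ⊕ 0xE4 = 0x58
  0x58 ⊕ 0x63 = 0x3B
  0x3B ⊕ 0x00 = 0x3B
  0x3B ⊕ 0xBE = 0x85
  0x85 ⊕ 0x27 = 0xA2

A2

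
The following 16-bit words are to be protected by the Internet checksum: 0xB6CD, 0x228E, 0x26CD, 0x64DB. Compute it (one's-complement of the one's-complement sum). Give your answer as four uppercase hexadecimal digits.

9AFB

One's-complement addition (fold any carry out of bit 15 back into bit 0):
  0xB6CD + 0x228E = 0x0D95B
  0xD95B + 0x26CD = 0x10028 → wrap carry → 0x0029
  0x0029 + 0x64DB = 0x06504
One's-complement sum = 0x6504.
Checksum = ~0x6504 & 0xFFFF = 0x9AFB.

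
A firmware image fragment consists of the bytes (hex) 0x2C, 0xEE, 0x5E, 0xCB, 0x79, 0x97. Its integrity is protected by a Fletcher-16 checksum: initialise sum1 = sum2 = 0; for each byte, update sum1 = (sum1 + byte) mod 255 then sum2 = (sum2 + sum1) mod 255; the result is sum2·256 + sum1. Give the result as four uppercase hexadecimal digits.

Running sums (mod 255):
  after byte 0 (0x2C): sum1=44, sum2=44
  after byte 1 (0xEE): sum1=27, sum2=71
  after byte 2 (0x5E): sum1=121, sum2=192
  after byte 3 (0xCB): sum1=69, sum2=6
  after byte 4 (0x79): sum1=190, sum2=196
  after byte 5 (0x97): sum1=86, sum2=27
Checksum = sum2·256 + sum1 = 27·256 + 86 = 6998 = 0x1B56.

1B56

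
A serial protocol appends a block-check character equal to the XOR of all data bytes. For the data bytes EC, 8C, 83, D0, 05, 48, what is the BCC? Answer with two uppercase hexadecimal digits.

XOR the bytes together:
  start with 0xEC
  0xEC ⊕ 0x8C = 0x60
  0x60 ⊕ 0x83 = 0xE3
  0xE3 ⊕ 0xD0 = 0x33
  0x33 ⊕ 0x05 = 0x36
  0x36 ⊕ 0x48 = 0x7E

7E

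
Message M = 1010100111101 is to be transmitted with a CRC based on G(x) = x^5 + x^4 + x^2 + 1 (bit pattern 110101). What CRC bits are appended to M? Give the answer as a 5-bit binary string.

Append 5 zeros: 101010011110100000. Divide by 110101 (XOR where the leading bit is 1):
  pos 0: 101010 XOR 110101 = 011111
  pos 1: 111110 XOR 110101 = 001011
  pos 3: 101111 XOR 110101 = 011010
  pos 4: 110101 XOR 110101 = 000000
  pos 10: 101000 XOR 110101 = 011101
  pos 11: 111010 XOR 110101 = 001111
Remainder (last 5 bits) = 11110. This is the CRC / FCS.

11110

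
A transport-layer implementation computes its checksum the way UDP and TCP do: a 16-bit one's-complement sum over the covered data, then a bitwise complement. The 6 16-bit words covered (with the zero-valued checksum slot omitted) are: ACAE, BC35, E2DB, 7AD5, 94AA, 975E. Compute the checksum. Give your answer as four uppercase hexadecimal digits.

0D61

One's-complement addition (fold any carry out of bit 15 back into bit 0):
  0xACAE + 0xBC35 = 0x168E3 → wrap carry → 0x68E4
  0x68E4 + 0xE2DB = 0x14BBF → wrap carry → 0x4BC0
  0x4BC0 + 0x7AD5 = 0x0C695
  0xC695 + 0x94AA = 0x15B3F → wrap carry → 0x5B40
  0x5B40 + 0x975E = 0x0F29E
One's-complement sum = 0xF29E.
Checksum = ~0xF29E & 0xFFFF = 0x0D61.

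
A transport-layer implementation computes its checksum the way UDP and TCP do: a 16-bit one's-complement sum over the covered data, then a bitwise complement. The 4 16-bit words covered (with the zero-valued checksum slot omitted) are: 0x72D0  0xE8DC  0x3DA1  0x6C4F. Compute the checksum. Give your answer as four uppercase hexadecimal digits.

One's-complement addition (fold any carry out of bit 15 back into bit 0):
  0x72D0 + 0xE8DC = 0x15BAC → wrap carry → 0x5BAD
  0x5BAD + 0x3DA1 = 0x0994E
  0x994E + 0x6C4F = 0x1059D → wrap carry → 0x059E
One's-complement sum = 0x059E.
Checksum = ~0x059E & 0xFFFF = 0xFA61.

FA61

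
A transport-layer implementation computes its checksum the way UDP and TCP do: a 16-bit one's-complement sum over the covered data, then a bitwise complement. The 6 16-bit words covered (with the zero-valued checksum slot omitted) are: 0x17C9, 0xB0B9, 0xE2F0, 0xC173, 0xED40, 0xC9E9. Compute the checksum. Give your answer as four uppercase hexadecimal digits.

One's-complement addition (fold any carry out of bit 15 back into bit 0):
  0x17C9 + 0xB0B9 = 0x0C882
  0xC882 + 0xE2F0 = 0x1AB72 → wrap carry → 0xAB73
  0xAB73 + 0xC173 = 0x16CE6 → wrap carry → 0x6CE7
  0x6CE7 + 0xED40 = 0x15A27 → wrap carry → 0x5A28
  0x5A28 + 0xC9E9 = 0x12411 → wrap carry → 0x2412
One's-complement sum = 0x2412.
Checksum = ~0x2412 & 0xFFFF = 0xDBED.

DBED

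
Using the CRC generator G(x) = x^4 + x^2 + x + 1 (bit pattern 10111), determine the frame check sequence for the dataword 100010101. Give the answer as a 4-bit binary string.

0000

Append 4 zeros: 1000101010000. Divide by 10111 (XOR where the leading bit is 1):
  pos 0: 10001 XOR 10111 = 00110
  pos 2: 11001 XOR 10111 = 01110
  pos 3: 11100 XOR 10111 = 01011
  pos 4: 10111 XOR 10111 = 00000
Remainder (last 4 bits) = 0000. This is the CRC / FCS.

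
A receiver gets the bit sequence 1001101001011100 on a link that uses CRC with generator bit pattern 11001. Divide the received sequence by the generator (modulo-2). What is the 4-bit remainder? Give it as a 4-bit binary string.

0000

Modulo-2 division of 1001101001011100 by 11001:
  pos 0: 10011 XOR 11001 = 01010
  pos 1: 10100 XOR 11001 = 01101
  pos 2: 11011 XOR 11001 = 00010
  pos 5: 10001 XOR 11001 = 01000
  pos 6: 10000 XOR 11001 = 01001
  pos 7: 10011 XOR 11001 = 01010
  pos 8: 10101 XOR 11001 = 01100
  pos 9: 11001 XOR 11001 = 00000
Remainder = 0000 (zero — the frame passes the CRC check).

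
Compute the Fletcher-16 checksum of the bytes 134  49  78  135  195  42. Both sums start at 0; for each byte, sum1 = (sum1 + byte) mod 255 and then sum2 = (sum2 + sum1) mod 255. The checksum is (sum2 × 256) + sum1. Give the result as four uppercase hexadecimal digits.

Running sums (mod 255):
  after byte 0 (134): sum1=134, sum2=134
  after byte 1 (49): sum1=183, sum2=62
  after byte 2 (78): sum1=6, sum2=68
  after byte 3 (135): sum1=141, sum2=209
  after byte 4 (195): sum1=81, sum2=35
  after byte 5 (42): sum1=123, sum2=158
Checksum = sum2·256 + sum1 = 158·256 + 123 = 40571 = 0x9E7B.

9E7B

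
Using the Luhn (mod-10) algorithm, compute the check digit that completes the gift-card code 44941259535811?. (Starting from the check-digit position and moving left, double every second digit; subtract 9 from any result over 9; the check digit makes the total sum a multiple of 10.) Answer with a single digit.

Partial digits right→left: 1 1 8 5 3 5 9 5 2 1 4 9 4 4
Double every second digit counting from the check-digit position (so the 1st, 3rd, 5th, ... of the partial from the right).
  doubled (with −9 where >9): 2 7 6 9 4 8 8 → sum 44
  kept as-is: 1 5 5 5 1 9 4 → sum 30
Total = 44 + 30 = 74.
Check digit = (10 − (74 mod 10)) mod 10 = 6.

6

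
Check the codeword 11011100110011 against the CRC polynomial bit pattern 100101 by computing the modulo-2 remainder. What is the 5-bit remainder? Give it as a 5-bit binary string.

Modulo-2 division of 11011100110011 by 100101:
  pos 0: 110111 XOR 100101 = 010010
  pos 1: 100100 XOR 100101 = 000001
  pos 6: 101100 XOR 100101 = 001001
  pos 8: 100111 XOR 100101 = 000010
Remainder = 00010 (nonzero — an error is detected).

00010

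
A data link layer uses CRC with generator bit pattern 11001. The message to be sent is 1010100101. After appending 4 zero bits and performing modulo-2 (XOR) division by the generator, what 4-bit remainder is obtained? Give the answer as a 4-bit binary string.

Append 4 zeros: 10101001010000. Divide by 11001 (XOR where the leading bit is 1):
  pos 0: 10101 XOR 11001 = 01100
  pos 1: 11000 XOR 11001 = 00001
  pos 5: 10101 XOR 11001 = 01100
  pos 6: 11000 XOR 11001 = 00001
Remainder (last 4 bits) = 1000. This is the CRC / FCS.

1000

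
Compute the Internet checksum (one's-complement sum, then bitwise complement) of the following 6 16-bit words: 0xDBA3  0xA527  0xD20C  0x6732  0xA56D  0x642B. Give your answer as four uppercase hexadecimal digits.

3C5C

One's-complement addition (fold any carry out of bit 15 back into bit 0):
  0xDBA3 + 0xA527 = 0x180CA → wrap carry → 0x80CB
  0x80CB + 0xD20C = 0x152D7 → wrap carry → 0x52D8
  0x52D8 + 0x6732 = 0x0BA0A
  0xBA0A + 0xA56D = 0x15F77 → wrap carry → 0x5F78
  0x5F78 + 0x642B = 0x0C3A3
One's-complement sum = 0xC3A3.
Checksum = ~0xC3A3 & 0xFFFF = 0x3C5C.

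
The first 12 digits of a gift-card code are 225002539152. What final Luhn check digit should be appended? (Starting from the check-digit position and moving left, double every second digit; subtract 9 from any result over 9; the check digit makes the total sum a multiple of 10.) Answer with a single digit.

Partial digits right→left: 2 5 1 9 3 5 2 0 0 5 2 2
Double every second digit counting from the check-digit position (so the 1st, 3rd, 5th, ... of the partial from the right).
  doubled (with −9 where >9): 4 2 6 4 0 4 → sum 20
  kept as-is: 5 9 5 0 5 2 → sum 26
Total = 20 + 26 = 46.
Check digit = (10 − (46 mod 10)) mod 10 = 4.

4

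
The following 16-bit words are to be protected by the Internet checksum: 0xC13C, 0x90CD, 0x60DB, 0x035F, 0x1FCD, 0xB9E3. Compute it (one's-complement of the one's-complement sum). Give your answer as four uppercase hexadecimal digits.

700A

One's-complement addition (fold any carry out of bit 15 back into bit 0):
  0xC13C + 0x90CD = 0x15209 → wrap carry → 0x520A
  0x520A + 0x60DB = 0x0B2E5
  0xB2E5 + 0x035F = 0x0B644
  0xB644 + 0x1FCD = 0x0D611
  0xD611 + 0xB9E3 = 0x18FF4 → wrap carry → 0x8FF5
One's-complement sum = 0x8FF5.
Checksum = ~0x8FF5 & 0xFFFF = 0x700A.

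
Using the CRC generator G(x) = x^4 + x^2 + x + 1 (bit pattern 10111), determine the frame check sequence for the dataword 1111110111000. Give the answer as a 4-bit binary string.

Append 4 zeros: 11111101110000000. Divide by 10111 (XOR where the leading bit is 1):
  pos 0: 11111 XOR 10111 = 01000
  pos 1: 10001 XOR 10111 = 00110
  pos 3: 11001 XOR 10111 = 01110
  pos 4: 11101 XOR 10111 = 01010
  pos 5: 10101 XOR 10111 = 00010
  pos 8: 10000 XOR 10111 = 00111
  pos 10: 11100 XOR 10111 = 01011
  pos 11: 10110 XOR 10111 = 00001
Remainder (last 4 bits) = 0010. This is the CRC / FCS.

0010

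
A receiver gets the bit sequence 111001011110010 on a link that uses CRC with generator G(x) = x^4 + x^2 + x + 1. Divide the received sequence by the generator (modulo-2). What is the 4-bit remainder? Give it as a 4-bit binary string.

0001

Modulo-2 division of 111001011110010 by 10111:
  pos 0: 11100 XOR 10111 = 01011
  pos 1: 10111 XOR 10111 = 00000
  pos 7: 11110 XOR 10111 = 01001
  pos 8: 10010 XOR 10111 = 00101
  pos 10: 10110 XOR 10111 = 00001
Remainder = 0001 (nonzero — an error is detected).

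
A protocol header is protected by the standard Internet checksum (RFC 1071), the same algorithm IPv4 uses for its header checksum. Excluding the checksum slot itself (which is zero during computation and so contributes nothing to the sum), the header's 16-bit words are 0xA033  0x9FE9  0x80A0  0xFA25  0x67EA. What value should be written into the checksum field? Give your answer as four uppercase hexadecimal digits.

One's-complement addition (fold any carry out of bit 15 back into bit 0):
  0xA033 + 0x9FE9 = 0x1401C → wrap carry → 0x401D
  0x401D + 0x80A0 = 0x0C0BD
  0xC0BD + 0xFA25 = 0x1BAE2 → wrap carry → 0xBAE3
  0xBAE3 + 0x67EA = 0x122CD → wrap carry → 0x22CE
One's-complement sum = 0x22CE.
Checksum = ~0x22CE & 0xFFFF = 0xDD31.

DD31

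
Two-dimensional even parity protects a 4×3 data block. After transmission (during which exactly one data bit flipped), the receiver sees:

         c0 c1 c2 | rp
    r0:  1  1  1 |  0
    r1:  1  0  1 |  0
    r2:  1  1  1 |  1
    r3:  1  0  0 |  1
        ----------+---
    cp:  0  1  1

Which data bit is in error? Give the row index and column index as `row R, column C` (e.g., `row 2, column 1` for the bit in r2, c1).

row 0, column 1

Recompute each row's even parity and compare to rp:
  r0: data parity 1, sent rp 0 → mismatch
  r1: data parity 0, sent rp 0 → ok
  r2: data parity 1, sent rp 1 → ok
  r3: data parity 1, sent rp 1 → ok
Recompute each column's even parity and compare to cp:
  c0: data parity 0, sent cp 0 → ok
  c1: data parity 0, sent cp 1 → mismatch
  c2: data parity 1, sent cp 1 → ok
Exactly one row (r0) and one column (c1) fail → the flipped bit is at their intersection.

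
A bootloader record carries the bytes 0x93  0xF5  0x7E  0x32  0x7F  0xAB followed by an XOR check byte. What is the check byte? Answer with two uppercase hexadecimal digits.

XOR the bytes together:
  start with 0x93
  0x93 ⊕ 0xF5 = 0x66
  0x66 ⊕ 0x7E = 0x18
  0x18 ⊕ 0x32 = 0x2A
  0x2A ⊕ 0x7F = 0x55
  0x55 ⊕ 0xAB = 0xFE

FE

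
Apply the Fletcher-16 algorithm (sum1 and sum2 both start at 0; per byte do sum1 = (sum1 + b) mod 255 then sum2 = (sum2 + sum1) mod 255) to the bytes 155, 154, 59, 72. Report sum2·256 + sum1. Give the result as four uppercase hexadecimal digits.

FCB9

Running sums (mod 255):
  after byte 0 (155): sum1=155, sum2=155
  after byte 1 (154): sum1=54, sum2=209
  after byte 2 (59): sum1=113, sum2=67
  after byte 3 (72): sum1=185, sum2=252
Checksum = sum2·256 + sum1 = 252·256 + 185 = 64697 = 0xFCB9.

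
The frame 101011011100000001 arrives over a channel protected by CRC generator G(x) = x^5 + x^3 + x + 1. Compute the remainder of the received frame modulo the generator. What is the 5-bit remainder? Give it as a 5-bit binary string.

00000

Modulo-2 division of 101011011100000001 by 101011:
  pos 0: 101011 XOR 101011 = 000000
  pos 7: 111000 XOR 101011 = 010011
  pos 8: 100110 XOR 101011 = 001101
  pos 10: 110100 XOR 101011 = 011111
  pos 11: 111110 XOR 101011 = 010101
  pos 12: 101011 XOR 101011 = 000000
Remainder = 00000 (zero — the frame passes the CRC check).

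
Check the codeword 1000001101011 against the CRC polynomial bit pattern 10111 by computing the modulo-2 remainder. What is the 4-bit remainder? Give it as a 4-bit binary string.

0000

Modulo-2 division of 1000001101011 by 10111:
  pos 0: 10000 XOR 10111 = 00111
  pos 2: 11101 XOR 10111 = 01010
  pos 3: 10101 XOR 10111 = 00010
  pos 6: 10010 XOR 10111 = 00101
  pos 8: 10111 XOR 10111 = 00000
Remainder = 0000 (zero — the frame passes the CRC check).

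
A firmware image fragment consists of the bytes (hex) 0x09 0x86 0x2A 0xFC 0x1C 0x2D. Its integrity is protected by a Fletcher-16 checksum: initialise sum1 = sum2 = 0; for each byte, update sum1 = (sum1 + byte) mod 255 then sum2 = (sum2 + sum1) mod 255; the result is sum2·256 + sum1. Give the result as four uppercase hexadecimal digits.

DB00

Running sums (mod 255):
  after byte 0 (0x09): sum1=9, sum2=9
  after byte 1 (0x86): sum1=143, sum2=152
  after byte 2 (0x2A): sum1=185, sum2=82
  after byte 3 (0xFC): sum1=182, sum2=9
  after byte 4 (0x1C): sum1=210, sum2=219
  after byte 5 (0x2D): sum1=0, sum2=219
Checksum = sum2·256 + sum1 = 219·256 + 0 = 56064 = 0xDB00.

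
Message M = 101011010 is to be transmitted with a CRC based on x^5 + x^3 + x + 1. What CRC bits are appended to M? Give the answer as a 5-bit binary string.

10110

Append 5 zeros: 10101101000000. Divide by 101011 (XOR where the leading bit is 1):
  pos 0: 101011 XOR 101011 = 000000
  pos 7: 100000 XOR 101011 = 001011
Remainder (last 5 bits) = 10110. This is the CRC / FCS.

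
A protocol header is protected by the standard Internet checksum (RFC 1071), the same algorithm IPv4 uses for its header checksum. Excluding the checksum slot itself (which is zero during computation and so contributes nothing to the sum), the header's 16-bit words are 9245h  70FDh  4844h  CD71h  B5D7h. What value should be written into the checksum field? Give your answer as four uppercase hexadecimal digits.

312F

One's-complement addition (fold any carry out of bit 15 back into bit 0):
  0x9245 + 0x70FD = 0x10342 → wrap carry → 0x0343
  0x0343 + 0x4844 = 0x04B87
  0x4B87 + 0xCD71 = 0x118F8 → wrap carry → 0x18F9
  0x18F9 + 0xB5D7 = 0x0CED0
One's-complement sum = 0xCED0.
Checksum = ~0xCED0 & 0xFFFF = 0x312F.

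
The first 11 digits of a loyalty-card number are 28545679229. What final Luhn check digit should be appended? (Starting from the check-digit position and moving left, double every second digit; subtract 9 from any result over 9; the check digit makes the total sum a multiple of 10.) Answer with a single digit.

7

Partial digits right→left: 9 2 2 9 7 6 5 4 5 8 2
Double every second digit counting from the check-digit position (so the 1st, 3rd, 5th, ... of the partial from the right).
  doubled (with −9 where >9): 9 4 5 1 1 4 → sum 24
  kept as-is: 2 9 6 4 8 → sum 29
Total = 24 + 29 = 53.
Check digit = (10 − (53 mod 10)) mod 10 = 7.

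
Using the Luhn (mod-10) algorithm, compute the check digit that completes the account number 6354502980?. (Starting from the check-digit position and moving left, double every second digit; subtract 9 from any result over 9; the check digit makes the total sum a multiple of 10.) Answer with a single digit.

1

Partial digits right→left: 0 8 9 2 0 5 4 5 3 6
Double every second digit counting from the check-digit position (so the 1st, 3rd, 5th, ... of the partial from the right).
  doubled (with −9 where >9): 0 9 0 8 6 → sum 23
  kept as-is: 8 2 5 5 6 → sum 26
Total = 23 + 26 = 49.
Check digit = (10 − (49 mod 10)) mod 10 = 1.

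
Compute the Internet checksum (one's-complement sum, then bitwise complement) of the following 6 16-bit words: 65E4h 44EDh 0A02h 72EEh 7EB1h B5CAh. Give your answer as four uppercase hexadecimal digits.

A3C1

One's-complement addition (fold any carry out of bit 15 back into bit 0):
  0x65E4 + 0x44ED = 0x0AAD1
  0xAAD1 + 0x0A02 = 0x0B4D3
  0xB4D3 + 0x72EE = 0x127C1 → wrap carry → 0x27C2
  0x27C2 + 0x7EB1 = 0x0A673
  0xA673 + 0xB5CA = 0x15C3D → wrap carry → 0x5C3E
One's-complement sum = 0x5C3E.
Checksum = ~0x5C3E & 0xFFFF = 0xA3C1.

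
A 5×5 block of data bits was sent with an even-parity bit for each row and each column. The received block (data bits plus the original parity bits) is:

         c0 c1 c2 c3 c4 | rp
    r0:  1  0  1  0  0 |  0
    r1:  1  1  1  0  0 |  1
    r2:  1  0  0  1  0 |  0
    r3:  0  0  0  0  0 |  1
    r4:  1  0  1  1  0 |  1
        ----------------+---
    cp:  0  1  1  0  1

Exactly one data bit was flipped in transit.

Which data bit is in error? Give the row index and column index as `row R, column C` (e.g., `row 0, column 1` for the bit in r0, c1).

Recompute each row's even parity and compare to rp:
  r0: data parity 0, sent rp 0 → ok
  r1: data parity 1, sent rp 1 → ok
  r2: data parity 0, sent rp 0 → ok
  r3: data parity 0, sent rp 1 → mismatch
  r4: data parity 1, sent rp 1 → ok
Recompute each column's even parity and compare to cp:
  c0: data parity 0, sent cp 0 → ok
  c1: data parity 1, sent cp 1 → ok
  c2: data parity 1, sent cp 1 → ok
  c3: data parity 0, sent cp 0 → ok
  c4: data parity 0, sent cp 1 → mismatch
Exactly one row (r3) and one column (c4) fail → the flipped bit is at their intersection.

row 3, column 4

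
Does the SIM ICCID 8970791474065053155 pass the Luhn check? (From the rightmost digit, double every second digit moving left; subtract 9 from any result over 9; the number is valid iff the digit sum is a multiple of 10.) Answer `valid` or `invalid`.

valid

From the right, keep odd positions and double even positions (subtract 9 from any doubled value over 9):
  doubled (positions 2,4,...): 1 6 0 3 8 8 9 0 9 → sum 44
  kept (positions 1,3,...): 5 1 5 5 0 7 1 7 7 8 → sum 46
Total = 90.
90 mod 10 = 0, so the number is valid.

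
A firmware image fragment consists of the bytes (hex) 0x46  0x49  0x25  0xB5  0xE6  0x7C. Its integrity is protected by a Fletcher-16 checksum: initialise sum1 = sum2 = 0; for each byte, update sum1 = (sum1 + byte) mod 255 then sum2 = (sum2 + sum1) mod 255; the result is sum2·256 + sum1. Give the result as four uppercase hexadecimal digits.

Running sums (mod 255):
  after byte 0 (0x46): sum1=70, sum2=70
  after byte 1 (0x49): sum1=143, sum2=213
  after byte 2 (0x25): sum1=180, sum2=138
  after byte 3 (0xB5): sum1=106, sum2=244
  after byte 4 (0xE6): sum1=81, sum2=70
  after byte 5 (0x7C): sum1=205, sum2=20
Checksum = sum2·256 + sum1 = 20·256 + 205 = 5325 = 0x14CD.

14CD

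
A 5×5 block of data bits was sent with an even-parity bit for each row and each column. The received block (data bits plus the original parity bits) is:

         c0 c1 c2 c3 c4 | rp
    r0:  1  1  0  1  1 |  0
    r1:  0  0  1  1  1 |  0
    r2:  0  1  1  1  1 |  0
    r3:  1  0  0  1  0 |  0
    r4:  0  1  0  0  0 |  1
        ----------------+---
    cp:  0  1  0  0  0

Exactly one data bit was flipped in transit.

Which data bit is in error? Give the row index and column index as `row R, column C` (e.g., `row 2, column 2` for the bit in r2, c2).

Recompute each row's even parity and compare to rp:
  r0: data parity 0, sent rp 0 → ok
  r1: data parity 1, sent rp 0 → mismatch
  r2: data parity 0, sent rp 0 → ok
  r3: data parity 0, sent rp 0 → ok
  r4: data parity 1, sent rp 1 → ok
Recompute each column's even parity and compare to cp:
  c0: data parity 0, sent cp 0 → ok
  c1: data parity 1, sent cp 1 → ok
  c2: data parity 0, sent cp 0 → ok
  c3: data parity 0, sent cp 0 → ok
  c4: data parity 1, sent cp 0 → mismatch
Exactly one row (r1) and one column (c4) fail → the flipped bit is at their intersection.

row 1, column 4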